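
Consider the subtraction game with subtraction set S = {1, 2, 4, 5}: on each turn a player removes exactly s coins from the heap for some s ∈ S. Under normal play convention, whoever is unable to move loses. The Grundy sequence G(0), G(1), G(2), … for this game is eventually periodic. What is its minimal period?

3

G(0) = 0
G(1) = mex{0} = 1
G(2) = mex{1,0} = 2
G(3) = mex{2,1} = 0
G(4) = mex{0,2,0} = 1
G(5) = mex{1,0,1,0} = 2
G(6) = mex{2,1,2,1} = 0
G(7) = mex{0,2,0,2} = 1
G(8) = mex{1,0,1,0} = 2
G(9) = mex{2,1,2,1} = 0
G(10) = mex{0,2,0,2} = 1
G(11) = mex{1,0,1,0} = 2
G(12) = mex{2,1,2,1} = 0
G(13) = mex{0,2,0,2} = 1
G(14) = mex{1,0,1,0} = 2
G(n+3) = G(n) holds for n = 0,…,4 (a full window of length max(S) = 5), so the sequence is purely periodic with period 3.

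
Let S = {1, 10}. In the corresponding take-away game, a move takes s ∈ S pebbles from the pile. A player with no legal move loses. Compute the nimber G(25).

n :  0  1  2  3  4  5  6  7  8  9 10 11 12 13 14 15 16 17 18 19 20 21 22 23 24 25
G :  0  1  0  1  0  1  0  1  0  1  2  0  1  0  1  0  1  0  1  0  1  2  0  1  0  1

1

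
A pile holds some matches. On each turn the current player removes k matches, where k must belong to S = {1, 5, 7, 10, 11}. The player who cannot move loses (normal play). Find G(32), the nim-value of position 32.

2

G(0) = 0
G(1) = mex{0} = 1
G(2) = mex{1} = 0
G(3) = mex{0} = 1
G(4) = mex{1} = 0
G(5) = mex{0,0} = 1
G(6) = mex{1,1} = 0
G(7) = mex{0,0,0} = 1
G(8) = mex{1,1,1} = 0
G(9) = mex{0,0,0} = 1
G(10) = mex{1,1,1,0} = 2
G(11) = mex{2,0,0,1,0} = 3
G(12) = mex{3,1,1,0,1} = 2
G(13) = mex{2,0,0,1,0} = 3
G(14) = mex{3,1,1,0,1} = 2
G(15) = mex{2,2,0,1,0} = 3
G(16) = mex{3,3,1,0,1} = 2
G(17) = mex{2,2,2,1,0} = 3
G(18) = mex{3,3,3,0,1} = 2
G(19) = mex{2,2,2,1,0} = 3
G(20) = mex{3,3,3,2,1} = 0
G(21) = mex{0,2,2,3,2} = 1
G(22) = mex{1,3,3,2,3} = 0
G(23) = mex{0,2,2,3,2} = 1
G(24) = mex{1,3,3,2,3} = 0
G(25) = mex{0,0,2,3,2} = 1
G(26) = mex{1,1,3,2,3} = 0
G(27) = mex{0,0,0,3,2} = 1
G(28) = mex{1,1,1,2,3} = 0
G(29) = mex{0,0,0,3,2} = 1
G(30) = mex{1,1,1,0,3} = 2
G(31) = mex{2,0,0,1,0} = 3
G(32) = mex{3,1,1,0,1} = 2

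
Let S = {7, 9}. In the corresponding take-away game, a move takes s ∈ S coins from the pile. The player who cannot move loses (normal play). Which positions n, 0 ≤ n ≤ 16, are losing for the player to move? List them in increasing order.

0, 1, 2, 3, 4, 5, 6, 16

G(0) = 0
G(1) = mex{} = 0
G(2) = mex{} = 0
G(3) = mex{} = 0
G(4) = mex{} = 0
G(5) = mex{} = 0
G(6) = mex{} = 0
G(7) = mex{0} = 1
G(8) = mex{0} = 1
G(9) = mex{0,0} = 1
G(10) = mex{0,0} = 1
G(11) = mex{0,0} = 1
G(12) = mex{0,0} = 1
G(13) = mex{0,0} = 1
G(14) = mex{1,0} = 2
G(15) = mex{1,0} = 2
G(16) = mex{1,1} = 0
P-positions are exactly the n with G(n) = 0.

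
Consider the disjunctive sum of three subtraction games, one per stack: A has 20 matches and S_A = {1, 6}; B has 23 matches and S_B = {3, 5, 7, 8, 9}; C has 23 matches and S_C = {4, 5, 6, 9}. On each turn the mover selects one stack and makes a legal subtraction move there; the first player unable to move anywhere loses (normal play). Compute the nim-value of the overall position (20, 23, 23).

Stack A, S = {1, 6}:
n :  0  1  2  3  4  5  6  7  8  9 10 11 12 13 14 15 16 17 18 19 20
G :  0  1  0  1  0  1  2  0  1  0  1  0  1  2  0  1  0  1  0  1  2
G_A(20) = 2.
Stack B, S = {3, 5, 7, 8, 9}:
n :  0  1  2  3  4  5  6  7  8  9 10 11 12 13 14 15 16 17 18 19 20 21 22 23
G :  0  0  0  1  1  1  2  2  2  3  3  3  0  0  0  1  1  1  2  2  2  3  3  3
G_B(23) = 3.
Stack C, S = {4, 5, 6, 9}:
G(0) = 0
G(1) = mex{} = 0
G(2) = mex{} = 0
G(3) = mex{} = 0
G(4) = mex{0} = 1
G(5) = mex{0,0} = 1
G(6) = mex{0,0,0} = 1
G(7) = mex{0,0,0} = 1
G(8) = mex{1,0,0} = 2
G(9) = mex{1,1,0,0} = 2
G(10) = mex{1,1,1,0} = 2
G(11) = mex{1,1,1,0} = 2
G(12) = mex{2,1,1,0} = 3
G(13) = mex{2,2,1,1} = 0
G(14) = mex{2,2,2,1} = 0
G(15) = mex{2,2,2,1} = 0
G(16) = mex{3,2,2,1} = 0
G(17) = mex{0,3,2,2} = 1
G(18) = mex{0,0,3,2} = 1
G(19) = mex{0,0,0,2} = 1
G(20) = mex{0,0,0,2} = 1
G(21) = mex{1,0,0,3} = 2
G(22) = mex{1,1,0,0} = 2
G(23) = mex{1,1,1,0} = 2
G_C(23) = 2.
Combined Grundy value = 2 ⊕ 3 ⊕ 2 = 3.

3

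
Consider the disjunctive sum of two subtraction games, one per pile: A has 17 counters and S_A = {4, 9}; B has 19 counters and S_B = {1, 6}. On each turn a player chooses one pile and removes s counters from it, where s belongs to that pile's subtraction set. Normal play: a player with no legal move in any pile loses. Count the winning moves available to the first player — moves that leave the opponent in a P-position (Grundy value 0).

Pile A, S = {4, 9}:
n :  0  1  2  3  4  5  6  7  8  9 10 11 12 13 14 15 16 17
G :  0  0  0  0  1  1  1  1  0  2  2  2  1  0  0  0  0  1
G_A(17) = 1.
Pile B, S = {1, 6}:
n :  0  1  2  3  4  5  6  7  8  9 10 11 12 13 14 15 16 17 18 19
G :  0  1  0  1  0  1  2  0  1  0  1  0  1  2  0  1  0  1  0  1
G_B(19) = 1.
Combined Grundy value = 1 ⊕ 1 = 0.
A winning move leaves total XOR = 0, i.e. changes one component's Grundy value g to g ⊕ X where X is the current total.
Pile A: target g' = 1⊕0 = 1, but every legal move changes the Grundy value (mex property), so 0 moves.
Pile B: target g' = 1⊕0 = 1, but every legal move changes the Grundy value (mex property), so 0 moves.

0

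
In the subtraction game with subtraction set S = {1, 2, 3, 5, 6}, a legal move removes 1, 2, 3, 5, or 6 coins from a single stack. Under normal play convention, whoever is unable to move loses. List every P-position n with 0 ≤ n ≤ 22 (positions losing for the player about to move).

0, 4, 8, 12, 16, 20

n :  0  1  2  3  4  5  6  7  8  9 10 11 12 13 14 15 16 17 18 19 20 21 22
G :  0  1  2  3  0  1  2  3  0  1  2  3  0  1  2  3  0  1  2  3  0  1  2
P-positions are exactly the n with G(n) = 0.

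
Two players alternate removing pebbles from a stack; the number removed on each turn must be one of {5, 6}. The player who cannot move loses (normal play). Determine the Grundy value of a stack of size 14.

n :  0  1  2  3  4  5  6  7  8  9 10 11 12 13 14
G :  0  0  0  0  0  1  1  1  1  1  2  0  0  0  0

0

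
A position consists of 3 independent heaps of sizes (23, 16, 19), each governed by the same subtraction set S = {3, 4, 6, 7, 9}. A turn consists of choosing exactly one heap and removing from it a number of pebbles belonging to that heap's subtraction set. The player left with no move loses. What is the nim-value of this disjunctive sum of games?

All heaps use S = {3, 4, 6, 7, 9}:
n :  0  1  2  3  4  5  6  7  8  9 10 11 12 13 14 15 16 17 18 19 20 21 22 23
G :  0  0  0  1  1  1  2  2  2  3  3  3  0  0  0  1  1  1  2  2  2  3  3  3
Heap A: G(23) = 3.
Heap B: G(16) = 1.
Heap C: G(19) = 2.
Combined Grundy value = 3 ⊕ 1 ⊕ 2 = 0.

0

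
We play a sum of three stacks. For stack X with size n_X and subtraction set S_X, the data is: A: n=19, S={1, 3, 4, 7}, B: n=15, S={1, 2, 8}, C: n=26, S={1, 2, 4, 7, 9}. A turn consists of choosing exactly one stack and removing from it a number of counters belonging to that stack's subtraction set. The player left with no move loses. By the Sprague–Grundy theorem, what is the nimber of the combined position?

Stack A, S = {1, 3, 4, 7}:
n :  0  1  2  3  4  5  6  7  8  9 10 11 12 13 14 15 16 17 18 19
G :  0  1  0  1  2  3  2  3  0  1  0  1  2  3  2  3  0  1  0  1
G_A(19) = 1.
Stack B, S = {1, 2, 8}:
n :  0  1  2  3  4  5  6  7  8  9 10 11 12 13 14 15
G :  0  1  2  0  1  2  0  1  2  0  1  2  0  1  2  0
G_B(15) = 0.
Stack C, S = {1, 2, 4, 7, 9}:
G(0) = 0
G(1) = mex{0} = 1
G(2) = mex{1,0} = 2
G(3) = mex{2,1} = 0
G(4) = mex{0,2,0} = 1
G(5) = mex{1,0,1} = 2
G(6) = mex{2,1,2} = 0
G(7) = mex{0,2,0,0} = 1
G(8) = mex{1,0,1,1} = 2
G(9) = mex{2,1,2,2,0} = 3
G(10) = mex{3,2,0,0,1} = 4
G(11) = mex{4,3,1,1,2} = 0
G(12) = mex{0,4,2,2,0} = 1
G(13) = mex{1,0,3,0,1} = 2
G(14) = mex{2,1,4,1,2} = 0
G(15) = mex{0,2,0,2,0} = 1
G(16) = mex{1,0,1,3,1} = 2
G(17) = mex{2,1,2,4,2} = 0
G(18) = mex{0,2,0,0,3} = 1
G(19) = mex{1,0,1,1,4} = 2
G(20) = mex{2,1,2,2,0} = 3
G(21) = mex{3,2,0,0,1} = 4
G(22) = mex{4,3,1,1,2} = 0
G(23) = mex{0,4,2,2,0} = 1
G(24) = mex{1,0,3,0,1} = 2
G(25) = mex{2,1,4,1,2} = 0
G(26) = mex{0,2,0,2,0} = 1
G_C(26) = 1.
Combined Grundy value = 1 ⊕ 0 ⊕ 1 = 0.

0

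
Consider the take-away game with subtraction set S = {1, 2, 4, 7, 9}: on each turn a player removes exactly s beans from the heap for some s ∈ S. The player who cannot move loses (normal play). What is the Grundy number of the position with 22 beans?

G(0) = 0
G(1) = mex{0} = 1
G(2) = mex{1,0} = 2
G(3) = mex{2,1} = 0
G(4) = mex{0,2,0} = 1
G(5) = mex{1,0,1} = 2
G(6) = mex{2,1,2} = 0
G(7) = mex{0,2,0,0} = 1
G(8) = mex{1,0,1,1} = 2
G(9) = mex{2,1,2,2,0} = 3
G(10) = mex{3,2,0,0,1} = 4
G(11) = mex{4,3,1,1,2} = 0
G(12) = mex{0,4,2,2,0} = 1
G(13) = mex{1,0,3,0,1} = 2
G(14) = mex{2,1,4,1,2} = 0
G(15) = mex{0,2,0,2,0} = 1
G(16) = mex{1,0,1,3,1} = 2
G(17) = mex{2,1,2,4,2} = 0
G(18) = mex{0,2,0,0,3} = 1
G(19) = mex{1,0,1,1,4} = 2
G(20) = mex{2,1,2,2,0} = 3
G(21) = mex{3,2,0,0,1} = 4
G(22) = mex{4,3,1,1,2} = 0

0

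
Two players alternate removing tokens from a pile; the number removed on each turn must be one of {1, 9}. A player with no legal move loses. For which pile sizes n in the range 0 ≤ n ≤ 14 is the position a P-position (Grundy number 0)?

G(0) = 0
G(1) = mex{0} = 1
G(2) = mex{1} = 0
G(3) = mex{0} = 1
G(4) = mex{1} = 0
G(5) = mex{0} = 1
G(6) = mex{1} = 0
G(7) = mex{0} = 1
G(8) = mex{1} = 0
G(9) = mex{0,0} = 1
G(10) = mex{1,1} = 0
G(11) = mex{0,0} = 1
G(12) = mex{1,1} = 0
G(13) = mex{0,0} = 1
G(14) = mex{1,1} = 0
P-positions are exactly the n with G(n) = 0.

0, 2, 4, 6, 8, 10, 12, 14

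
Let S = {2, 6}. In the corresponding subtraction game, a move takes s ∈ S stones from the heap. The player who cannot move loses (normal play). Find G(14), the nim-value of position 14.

G(0) = 0
G(1) = mex{} = 0
G(2) = mex{0} = 1
G(3) = mex{0} = 1
G(4) = mex{1} = 0
G(5) = mex{1} = 0
G(6) = mex{0,0} = 1
G(7) = mex{0,0} = 1
G(8) = mex{1,1} = 0
G(9) = mex{1,1} = 0
G(10) = mex{0,0} = 1
G(11) = mex{0,0} = 1
G(12) = mex{1,1} = 0
G(13) = mex{1,1} = 0
G(14) = mex{0,0} = 1

1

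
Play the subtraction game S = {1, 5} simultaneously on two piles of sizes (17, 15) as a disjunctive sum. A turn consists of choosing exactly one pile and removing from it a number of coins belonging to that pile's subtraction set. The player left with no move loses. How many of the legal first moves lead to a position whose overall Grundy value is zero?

0

All piles use S = {1, 5}:
G(0) = 0
G(1) = mex{0} = 1
G(2) = mex{1} = 0
G(3) = mex{0} = 1
G(4) = mex{1} = 0
G(5) = mex{0,0} = 1
G(6) = mex{1,1} = 0
G(7) = mex{0,0} = 1
G(8) = mex{1,1} = 0
G(9) = mex{0,0} = 1
G(10) = mex{1,1} = 0
G(11) = mex{0,0} = 1
G(12) = mex{1,1} = 0
G(13) = mex{0,0} = 1
G(14) = mex{1,1} = 0
G(15) = mex{0,0} = 1
G(16) = mex{1,1} = 0
G(17) = mex{0,0} = 1
Pile A: G(17) = 1.
Pile B: G(15) = 1.
Combined Grundy value = 1 ⊕ 1 = 0.
A winning move leaves total XOR = 0, i.e. changes one component's Grundy value g to g ⊕ X where X is the current total.
Pile A: target g' = 1⊕0 = 1, but every legal move changes the Grundy value (mex property), so 0 moves.
Pile B: target g' = 1⊕0 = 1, but every legal move changes the Grundy value (mex property), so 0 moves.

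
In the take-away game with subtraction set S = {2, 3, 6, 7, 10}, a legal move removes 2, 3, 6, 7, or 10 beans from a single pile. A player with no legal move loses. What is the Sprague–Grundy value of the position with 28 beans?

n :  0  1  2  3  4  5  6  7  8  9 10 11 12 13 14 15 16 17 18 19 20 21 22 23 24 25 26 27 28
G :  0  0  1  1  2  0  3  1  2  0  3  1  2  0  0  1  1  2  0  3  1  2  0  3  1  2  0  0  1

1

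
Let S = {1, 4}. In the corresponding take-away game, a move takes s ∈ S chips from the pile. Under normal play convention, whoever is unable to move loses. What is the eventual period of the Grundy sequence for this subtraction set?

5

G(0) = 0
G(1) = mex{0} = 1
G(2) = mex{1} = 0
G(3) = mex{0} = 1
G(4) = mex{1,0} = 2
G(5) = mex{2,1} = 0
G(6) = mex{0,0} = 1
G(7) = mex{1,1} = 0
G(8) = mex{0,2} = 1
G(9) = mex{1,0} = 2
G(10) = mex{2,1} = 0
G(11) = mex{0,0} = 1
G(12) = mex{1,1} = 0
G(13) = mex{0,2} = 1
G(14) = mex{1,0} = 2
G(n+5) = G(n) holds for n = 0,…,3 (a full window of length max(S) = 4), so the sequence is purely periodic with period 5.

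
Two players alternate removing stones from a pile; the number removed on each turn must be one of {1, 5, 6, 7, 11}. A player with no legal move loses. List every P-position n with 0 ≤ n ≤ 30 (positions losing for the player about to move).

G(0) = 0
G(1) = mex{0} = 1
G(2) = mex{1} = 0
G(3) = mex{0} = 1
G(4) = mex{1} = 0
G(5) = mex{0,0} = 1
G(6) = mex{1,1,0} = 2
G(7) = mex{2,0,1,0} = 3
G(8) = mex{3,1,0,1} = 2
G(9) = mex{2,0,1,0} = 3
G(10) = mex{3,1,0,1} = 2
G(11) = mex{2,2,1,0,0} = 3
G(12) = mex{3,3,2,1,1} = 0
G(13) = mex{0,2,3,2,0} = 1
G(14) = mex{1,3,2,3,1} = 0
G(15) = mex{0,2,3,2,0} = 1
G(16) = mex{1,3,2,3,1} = 0
G(17) = mex{0,0,3,2,2} = 1
G(18) = mex{1,1,0,3,3} = 2
G(19) = mex{2,0,1,0,2} = 3
G(20) = mex{3,1,0,1,3} = 2
G(21) = mex{2,0,1,0,2} = 3
G(22) = mex{3,1,0,1,3} = 2
G(23) = mex{2,2,1,0,0} = 3
G(24) = mex{3,3,2,1,1} = 0
G(25) = mex{0,2,3,2,0} = 1
G(26) = mex{1,3,2,3,1} = 0
G(27) = mex{0,2,3,2,0} = 1
G(28) = mex{1,3,2,3,1} = 0
G(29) = mex{0,0,3,2,2} = 1
G(30) = mex{1,1,0,3,3} = 2
P-positions are exactly the n with G(n) = 0.

0, 2, 4, 12, 14, 16, 24, 26, 28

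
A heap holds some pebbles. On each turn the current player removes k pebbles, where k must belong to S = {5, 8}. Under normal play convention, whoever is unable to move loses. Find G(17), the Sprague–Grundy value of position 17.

0

n :  0  1  2  3  4  5  6  7  8  9 10 11 12 13 14 15 16 17
G :  0  0  0  0  0  1  1  1  1  1  2  2  2  0  0  0  0  0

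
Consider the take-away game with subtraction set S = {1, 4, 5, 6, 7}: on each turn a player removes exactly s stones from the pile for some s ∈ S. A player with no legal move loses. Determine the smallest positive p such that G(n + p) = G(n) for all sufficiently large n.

10

n :  0  1  2  3  4  5  6  7  8  9 10 11 12 13 14 15 16 17 18 19 20 21
G :  0  1  0  1  2  3  2  3  4  5  0  1  0  1  2  3  2  3  4  5  0  1
G(n+10) = G(n) holds for n = 0,…,6 (a full window of length max(S) = 7), so the sequence is purely periodic with period 10.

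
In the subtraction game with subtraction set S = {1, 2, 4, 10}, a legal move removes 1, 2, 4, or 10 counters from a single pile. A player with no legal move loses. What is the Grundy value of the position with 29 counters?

2

G(0) = 0
G(1) = mex{0} = 1
G(2) = mex{1,0} = 2
G(3) = mex{2,1} = 0
G(4) = mex{0,2,0} = 1
G(5) = mex{1,0,1} = 2
G(6) = mex{2,1,2} = 0
G(7) = mex{0,2,0} = 1
G(8) = mex{1,0,1} = 2
G(9) = mex{2,1,2} = 0
G(10) = mex{0,2,0,0} = 1
G(11) = mex{1,0,1,1} = 2
G(12) = mex{2,1,2,2} = 0
G(13) = mex{0,2,0,0} = 1
G(14) = mex{1,0,1,1} = 2
G(15) = mex{2,1,2,2} = 0
G(16) = mex{0,2,0,0} = 1
G(17) = mex{1,0,1,1} = 2
G(18) = mex{2,1,2,2} = 0
G(19) = mex{0,2,0,0} = 1
G(20) = mex{1,0,1,1} = 2
G(21) = mex{2,1,2,2} = 0
G(22) = mex{0,2,0,0} = 1
G(23) = mex{1,0,1,1} = 2
G(24) = mex{2,1,2,2} = 0
G(25) = mex{0,2,0,0} = 1
G(26) = mex{1,0,1,1} = 2
G(27) = mex{2,1,2,2} = 0
G(28) = mex{0,2,0,0} = 1
G(29) = mex{1,0,1,1} = 2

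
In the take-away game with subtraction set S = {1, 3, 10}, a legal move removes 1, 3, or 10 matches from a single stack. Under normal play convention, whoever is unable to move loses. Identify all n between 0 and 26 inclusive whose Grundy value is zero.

0, 2, 4, 6, 8, 13, 15, 17, 19, 21, 26

G(0) = 0
G(1) = mex{0} = 1
G(2) = mex{1} = 0
G(3) = mex{0,0} = 1
G(4) = mex{1,1} = 0
G(5) = mex{0,0} = 1
G(6) = mex{1,1} = 0
G(7) = mex{0,0} = 1
G(8) = mex{1,1} = 0
G(9) = mex{0,0} = 1
G(10) = mex{1,1,0} = 2
G(11) = mex{2,0,1} = 3
G(12) = mex{3,1,0} = 2
G(13) = mex{2,2,1} = 0
G(14) = mex{0,3,0} = 1
G(15) = mex{1,2,1} = 0
G(16) = mex{0,0,0} = 1
G(17) = mex{1,1,1} = 0
G(18) = mex{0,0,0} = 1
G(19) = mex{1,1,1} = 0
G(20) = mex{0,0,2} = 1
G(21) = mex{1,1,3} = 0
G(22) = mex{0,0,2} = 1
G(23) = mex{1,1,0} = 2
G(24) = mex{2,0,1} = 3
G(25) = mex{3,1,0} = 2
G(26) = mex{2,2,1} = 0
P-positions are exactly the n with G(n) = 0.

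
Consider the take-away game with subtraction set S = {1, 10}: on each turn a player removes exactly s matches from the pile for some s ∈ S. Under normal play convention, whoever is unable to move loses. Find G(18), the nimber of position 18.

n :  0  1  2  3  4  5  6  7  8  9 10 11 12 13 14 15 16 17 18
G :  0  1  0  1  0  1  0  1  0  1  2  0  1  0  1  0  1  0  1

1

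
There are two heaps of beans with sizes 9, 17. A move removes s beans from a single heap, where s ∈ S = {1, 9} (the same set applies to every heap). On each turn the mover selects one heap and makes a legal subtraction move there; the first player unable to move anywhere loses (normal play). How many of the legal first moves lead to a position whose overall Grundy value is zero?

0

All heaps use S = {1, 9}:
G(0) = 0
G(1) = mex{0} = 1
G(2) = mex{1} = 0
G(3) = mex{0} = 1
G(4) = mex{1} = 0
G(5) = mex{0} = 1
G(6) = mex{1} = 0
G(7) = mex{0} = 1
G(8) = mex{1} = 0
G(9) = mex{0,0} = 1
G(10) = mex{1,1} = 0
G(11) = mex{0,0} = 1
G(12) = mex{1,1} = 0
G(13) = mex{0,0} = 1
G(14) = mex{1,1} = 0
G(15) = mex{0,0} = 1
G(16) = mex{1,1} = 0
G(17) = mex{0,0} = 1
Heap A: G(9) = 1.
Heap B: G(17) = 1.
Combined Grundy value = 1 ⊕ 1 = 0.
A winning move leaves total XOR = 0, i.e. changes one component's Grundy value g to g ⊕ X where X is the current total.
Heap A: target g' = 1⊕0 = 1, but every legal move changes the Grundy value (mex property), so 0 moves.
Heap B: target g' = 1⊕0 = 1, but every legal move changes the Grundy value (mex property), so 0 moves.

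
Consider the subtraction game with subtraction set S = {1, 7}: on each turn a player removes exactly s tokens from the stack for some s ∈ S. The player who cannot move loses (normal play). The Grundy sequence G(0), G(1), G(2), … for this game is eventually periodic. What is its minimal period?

2

n :  0  1  2  3  4  5  6  7  8  9 10 11 12 13 14
G :  0  1  0  1  0  1  0  1  0  1  0  1  0  1  0
G(n+2) = G(n) holds for n = 0,…,6 (a full window of length max(S) = 7), so the sequence is purely periodic with period 2.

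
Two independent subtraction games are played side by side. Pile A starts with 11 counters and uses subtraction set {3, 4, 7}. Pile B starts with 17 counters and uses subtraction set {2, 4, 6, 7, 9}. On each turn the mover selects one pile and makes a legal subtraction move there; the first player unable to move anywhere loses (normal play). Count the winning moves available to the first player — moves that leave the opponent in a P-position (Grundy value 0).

Pile A, S = {3, 4, 7}:
G(0) = 0
G(1) = mex{} = 0
G(2) = mex{} = 0
G(3) = mex{0} = 1
G(4) = mex{0,0} = 1
G(5) = mex{0,0} = 1
G(6) = mex{1,0} = 2
G(7) = mex{1,1,0} = 2
G(8) = mex{1,1,0} = 2
G(9) = mex{2,1,0} = 3
G(10) = mex{2,2,1} = 0
G(11) = mex{2,2,1} = 0
G_A(11) = 0.
Pile B, S = {2, 4, 6, 7, 9}:
G(0) = 0
G(1) = mex{} = 0
G(2) = mex{0} = 1
G(3) = mex{0} = 1
G(4) = mex{1,0} = 2
G(5) = mex{1,0} = 2
G(6) = mex{2,1,0} = 3
G(7) = mex{2,1,0,0} = 3
G(8) = mex{3,2,1,0} = 4
G(9) = mex{3,2,1,1,0} = 4
G(10) = mex{4,3,2,1,0} = 5
G(11) = mex{4,3,2,2,1} = 0
G(12) = mex{5,4,3,2,1} = 0
G(13) = mex{0,4,3,3,2} = 1
G(14) = mex{0,5,4,3,2} = 1
G(15) = mex{1,0,4,4,3} = 2
G(16) = mex{1,0,5,4,3} = 2
G(17) = mex{2,1,0,5,4} = 3
G_B(17) = 3.
Combined Grundy value = 0 ⊕ 3 = 3.
A winning move leaves total XOR = 0, i.e. changes one component's Grundy value g to g ⊕ X where X is the current total.
Pile A: need g' = 0⊕3 = 3. Options: 11−3→G=2, 11−4→G=2, 11−7→G=1. Hits: 0.
Pile B: need g' = 3⊕3 = 0. Options: 17−2→G=2, 17−4→G=1, 17−6→G=0, 17−7→G=5, 17−9→G=4. Hits: 1.

1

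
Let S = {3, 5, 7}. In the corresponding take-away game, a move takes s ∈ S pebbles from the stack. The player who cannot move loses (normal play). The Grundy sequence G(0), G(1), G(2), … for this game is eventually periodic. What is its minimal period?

n :  0  1  2  3  4  5  6  7  8  9 10 11 12 13 14 15 16 17 18 19 20 21
G :  0  0  0  1  1  1  2  2  2  3  0  0  0  1  1  1  2  2  2  3  0  0
G(n+10) = G(n) holds for n = 0,…,6 (a full window of length max(S) = 7), so the sequence is purely periodic with period 10.

10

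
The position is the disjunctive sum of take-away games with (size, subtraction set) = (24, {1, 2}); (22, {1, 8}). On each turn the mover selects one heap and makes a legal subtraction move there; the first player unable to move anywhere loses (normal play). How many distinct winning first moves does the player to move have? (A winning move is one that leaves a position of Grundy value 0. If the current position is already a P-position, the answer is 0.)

0

Heap A, S = {1, 2}:
G(0) = 0
G(1) = mex{0} = 1
G(2) = mex{1,0} = 2
G(3) = mex{2,1} = 0
G(4) = mex{0,2} = 1
G(5) = mex{1,0} = 2
G(6) = mex{2,1} = 0
G(7) = mex{0,2} = 1
G(8) = mex{1,0} = 2
G(9) = mex{2,1} = 0
G(10) = mex{0,2} = 1
G(11) = mex{1,0} = 2
G(12) = mex{2,1} = 0
G(13) = mex{0,2} = 1
G(14) = mex{1,0} = 2
G(15) = mex{2,1} = 0
G(16) = mex{0,2} = 1
G(17) = mex{1,0} = 2
G(18) = mex{2,1} = 0
G(19) = mex{0,2} = 1
G(20) = mex{1,0} = 2
G(21) = mex{2,1} = 0
G(22) = mex{0,2} = 1
G(23) = mex{1,0} = 2
G(24) = mex{2,1} = 0
G_A(24) = 0.
Heap B, S = {1, 8}:
n :  0  1  2  3  4  5  6  7  8  9 10 11 12 13 14 15 16 17 18 19 20 21 22
G :  0  1  0  1  0  1  0  1  2  0  1  0  1  0  1  0  1  2  0  1  0  1  0
G_B(22) = 0.
Combined Grundy value = 0 ⊕ 0 = 0.
A winning move leaves total XOR = 0, i.e. changes one component's Grundy value g to g ⊕ X where X is the current total.
Heap A: target g' = 0⊕0 = 0, but every legal move changes the Grundy value (mex property), so 0 moves.
Heap B: target g' = 0⊕0 = 0, but every legal move changes the Grundy value (mex property), so 0 moves.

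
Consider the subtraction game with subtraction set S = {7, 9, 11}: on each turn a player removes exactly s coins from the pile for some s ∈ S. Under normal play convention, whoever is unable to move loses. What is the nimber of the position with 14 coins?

2

G(0) = 0
G(1) = mex{} = 0
G(2) = mex{} = 0
G(3) = mex{} = 0
G(4) = mex{} = 0
G(5) = mex{} = 0
G(6) = mex{} = 0
G(7) = mex{0} = 1
G(8) = mex{0} = 1
G(9) = mex{0,0} = 1
G(10) = mex{0,0} = 1
G(11) = mex{0,0,0} = 1
G(12) = mex{0,0,0} = 1
G(13) = mex{0,0,0} = 1
G(14) = mex{1,0,0} = 2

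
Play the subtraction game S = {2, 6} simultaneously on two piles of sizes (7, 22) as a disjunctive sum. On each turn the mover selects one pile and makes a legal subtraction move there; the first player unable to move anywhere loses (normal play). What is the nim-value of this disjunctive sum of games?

0

All piles use S = {2, 6}:
G(0) = 0
G(1) = mex{} = 0
G(2) = mex{0} = 1
G(3) = mex{0} = 1
G(4) = mex{1} = 0
G(5) = mex{1} = 0
G(6) = mex{0,0} = 1
G(7) = mex{0,0} = 1
G(8) = mex{1,1} = 0
G(9) = mex{1,1} = 0
G(10) = mex{0,0} = 1
G(11) = mex{0,0} = 1
G(12) = mex{1,1} = 0
G(13) = mex{1,1} = 0
G(14) = mex{0,0} = 1
G(15) = mex{0,0} = 1
G(16) = mex{1,1} = 0
G(17) = mex{1,1} = 0
G(18) = mex{0,0} = 1
G(19) = mex{0,0} = 1
G(20) = mex{1,1} = 0
G(21) = mex{1,1} = 0
G(22) = mex{0,0} = 1
Pile A: G(7) = 1.
Pile B: G(22) = 1.
Combined Grundy value = 1 ⊕ 1 = 0.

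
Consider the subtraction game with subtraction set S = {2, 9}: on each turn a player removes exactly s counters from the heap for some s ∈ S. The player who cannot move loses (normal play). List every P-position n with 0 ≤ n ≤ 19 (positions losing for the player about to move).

G(0) = 0
G(1) = mex{} = 0
G(2) = mex{0} = 1
G(3) = mex{0} = 1
G(4) = mex{1} = 0
G(5) = mex{1} = 0
G(6) = mex{0} = 1
G(7) = mex{0} = 1
G(8) = mex{1} = 0
G(9) = mex{1,0} = 2
G(10) = mex{0,0} = 1
G(11) = mex{2,1} = 0
G(12) = mex{1,1} = 0
G(13) = mex{0,0} = 1
G(14) = mex{0,0} = 1
G(15) = mex{1,1} = 0
G(16) = mex{1,1} = 0
G(17) = mex{0,0} = 1
G(18) = mex{0,2} = 1
G(19) = mex{1,1} = 0
P-positions are exactly the n with G(n) = 0.

0, 1, 4, 5, 8, 11, 12, 15, 16, 19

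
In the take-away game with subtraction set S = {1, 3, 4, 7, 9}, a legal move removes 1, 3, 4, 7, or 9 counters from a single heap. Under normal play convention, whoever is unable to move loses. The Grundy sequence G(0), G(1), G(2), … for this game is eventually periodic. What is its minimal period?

G(0) = 0
G(1) = mex{0} = 1
G(2) = mex{1} = 0
G(3) = mex{0,0} = 1
G(4) = mex{1,1,0} = 2
G(5) = mex{2,0,1} = 3
G(6) = mex{3,1,0} = 2
G(7) = mex{2,2,1,0} = 3
G(8) = mex{3,3,2,1} = 0
G(9) = mex{0,2,3,0,0} = 1
G(10) = mex{1,3,2,1,1} = 0
G(11) = mex{0,0,3,2,0} = 1
G(12) = mex{1,1,0,3,1} = 2
G(13) = mex{2,0,1,2,2} = 3
G(14) = mex{3,1,0,3,3} = 2
G(15) = mex{2,2,1,0,2} = 3
G(16) = mex{3,3,2,1,3} = 0
G(17) = mex{0,2,3,0,0} = 1
G(18) = mex{1,3,2,1,1} = 0
G(n+8) = G(n) holds for n = 0,…,8 (a full window of length max(S) = 9), so the sequence is purely periodic with period 8.

8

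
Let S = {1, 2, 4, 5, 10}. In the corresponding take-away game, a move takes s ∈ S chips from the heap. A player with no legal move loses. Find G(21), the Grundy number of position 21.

0

G(0) = 0
G(1) = mex{0} = 1
G(2) = mex{1,0} = 2
G(3) = mex{2,1} = 0
G(4) = mex{0,2,0} = 1
G(5) = mex{1,0,1,0} = 2
G(6) = mex{2,1,2,1} = 0
G(7) = mex{0,2,0,2} = 1
G(8) = mex{1,0,1,0} = 2
G(9) = mex{2,1,2,1} = 0
G(10) = mex{0,2,0,2,0} = 1
G(11) = mex{1,0,1,0,1} = 2
G(12) = mex{2,1,2,1,2} = 0
G(13) = mex{0,2,0,2,0} = 1
G(14) = mex{1,0,1,0,1} = 2
G(15) = mex{2,1,2,1,2} = 0
G(16) = mex{0,2,0,2,0} = 1
G(17) = mex{1,0,1,0,1} = 2
G(18) = mex{2,1,2,1,2} = 0
G(19) = mex{0,2,0,2,0} = 1
G(20) = mex{1,0,1,0,1} = 2
G(21) = mex{2,1,2,1,2} = 0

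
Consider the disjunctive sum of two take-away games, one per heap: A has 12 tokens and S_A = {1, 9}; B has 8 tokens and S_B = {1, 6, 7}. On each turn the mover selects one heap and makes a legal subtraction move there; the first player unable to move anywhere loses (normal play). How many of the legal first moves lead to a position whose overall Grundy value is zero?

1

Heap A, S = {1, 9}:
G(0) = 0
G(1) = mex{0} = 1
G(2) = mex{1} = 0
G(3) = mex{0} = 1
G(4) = mex{1} = 0
G(5) = mex{0} = 1
G(6) = mex{1} = 0
G(7) = mex{0} = 1
G(8) = mex{1} = 0
G(9) = mex{0,0} = 1
G(10) = mex{1,1} = 0
G(11) = mex{0,0} = 1
G(12) = mex{1,1} = 0
G_A(12) = 0.
Heap B, S = {1, 6, 7}:
G(0) = 0
G(1) = mex{0} = 1
G(2) = mex{1} = 0
G(3) = mex{0} = 1
G(4) = mex{1} = 0
G(5) = mex{0} = 1
G(6) = mex{1,0} = 2
G(7) = mex{2,1,0} = 3
G(8) = mex{3,0,1} = 2
G_B(8) = 2.
Combined Grundy value = 0 ⊕ 2 = 2.
A winning move leaves total XOR = 0, i.e. changes one component's Grundy value g to g ⊕ X where X is the current total.
Heap A: need g' = 0⊕2 = 2. Options: 12−1→G=1, 12−9→G=1. Hits: 0.
Heap B: need g' = 2⊕2 = 0. Options: 8−1→G=3, 8−6→G=0, 8−7→G=1. Hits: 1.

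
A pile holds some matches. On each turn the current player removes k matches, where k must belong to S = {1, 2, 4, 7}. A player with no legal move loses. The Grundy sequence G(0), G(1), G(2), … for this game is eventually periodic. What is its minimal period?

3

G(0) = 0
G(1) = mex{0} = 1
G(2) = mex{1,0} = 2
G(3) = mex{2,1} = 0
G(4) = mex{0,2,0} = 1
G(5) = mex{1,0,1} = 2
G(6) = mex{2,1,2} = 0
G(7) = mex{0,2,0,0} = 1
G(8) = mex{1,0,1,1} = 2
G(9) = mex{2,1,2,2} = 0
G(10) = mex{0,2,0,0} = 1
G(11) = mex{1,0,1,1} = 2
G(12) = mex{2,1,2,2} = 0
G(13) = mex{0,2,0,0} = 1
G(14) = mex{1,0,1,1} = 2
G(n+3) = G(n) holds for n = 0,…,6 (a full window of length max(S) = 7), so the sequence is purely periodic with period 3.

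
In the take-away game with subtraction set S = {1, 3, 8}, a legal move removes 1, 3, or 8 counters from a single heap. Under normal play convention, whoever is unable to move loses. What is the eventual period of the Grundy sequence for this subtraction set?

n :  0  1  2  3  4  5  6  7  8  9 10 11 12 13 14 15 16 17 18 19 20 21 22 23
G :  0  1  0  1  0  1  0  1  2  3  2  0  1  0  1  0  1  0  1  2  3  2  0  1
G(n+11) = G(n) holds for n = 0,…,7 (a full window of length max(S) = 8), so the sequence is purely periodic with period 11.

11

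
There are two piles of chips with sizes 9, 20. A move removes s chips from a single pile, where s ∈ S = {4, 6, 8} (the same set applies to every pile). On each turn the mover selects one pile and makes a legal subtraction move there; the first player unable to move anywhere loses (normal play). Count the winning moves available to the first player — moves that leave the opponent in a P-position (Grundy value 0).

All piles use S = {4, 6, 8}:
G(0) = 0
G(1) = mex{} = 0
G(2) = mex{} = 0
G(3) = mex{} = 0
G(4) = mex{0} = 1
G(5) = mex{0} = 1
G(6) = mex{0,0} = 1
G(7) = mex{0,0} = 1
G(8) = mex{1,0,0} = 2
G(9) = mex{1,0,0} = 2
G(10) = mex{1,1,0} = 2
G(11) = mex{1,1,0} = 2
G(12) = mex{2,1,1} = 0
G(13) = mex{2,1,1} = 0
G(14) = mex{2,2,1} = 0
G(15) = mex{2,2,1} = 0
G(16) = mex{0,2,2} = 1
G(17) = mex{0,2,2} = 1
G(18) = mex{0,0,2} = 1
G(19) = mex{0,0,2} = 1
G(20) = mex{1,0,0} = 2
Pile A: G(9) = 2.
Pile B: G(20) = 2.
Combined Grundy value = 2 ⊕ 2 = 0.
A winning move leaves total XOR = 0, i.e. changes one component's Grundy value g to g ⊕ X where X is the current total.
Pile A: target g' = 2⊕0 = 2, but every legal move changes the Grundy value (mex property), so 0 moves.
Pile B: target g' = 2⊕0 = 2, but every legal move changes the Grundy value (mex property), so 0 moves.

0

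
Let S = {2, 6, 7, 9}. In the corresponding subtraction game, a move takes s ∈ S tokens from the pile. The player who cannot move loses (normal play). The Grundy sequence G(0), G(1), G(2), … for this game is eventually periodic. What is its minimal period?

G(0) = 0
G(1) = mex{} = 0
G(2) = mex{0} = 1
G(3) = mex{0} = 1
G(4) = mex{1} = 0
G(5) = mex{1} = 0
G(6) = mex{0,0} = 1
G(7) = mex{0,0,0} = 1
G(8) = mex{1,1,0} = 2
G(9) = mex{1,1,1,0} = 2
G(10) = mex{2,0,1,0} = 3
G(11) = mex{2,0,0,1} = 3
G(12) = mex{3,1,0,1} = 2
G(13) = mex{3,1,1,0} = 2
G(14) = mex{2,2,1,0} = 3
G(15) = mex{2,2,2,1} = 0
G(16) = mex{3,3,2,1} = 0
G(17) = mex{0,3,3,2} = 1
G(18) = mex{0,2,3,2} = 1
G(19) = mex{1,2,2,3} = 0
G(20) = mex{1,3,2,3} = 0
G(21) = mex{0,0,3,2} = 1
G(22) = mex{0,0,0,2} = 1
G(23) = mex{1,1,0,3} = 2
G(24) = mex{1,1,1,0} = 2
G(25) = mex{2,0,1,0} = 3
G(26) = mex{2,0,0,1} = 3
G(27) = mex{3,1,0,1} = 2
G(28) = mex{3,1,1,0} = 2
G(29) = mex{2,2,1,0} = 3
G(30) = mex{2,2,2,1} = 0
G(31) = mex{3,3,2,1} = 0
G(n+15) = G(n) holds for n = 0,…,8 (a full window of length max(S) = 9), so the sequence is purely periodic with period 15.

15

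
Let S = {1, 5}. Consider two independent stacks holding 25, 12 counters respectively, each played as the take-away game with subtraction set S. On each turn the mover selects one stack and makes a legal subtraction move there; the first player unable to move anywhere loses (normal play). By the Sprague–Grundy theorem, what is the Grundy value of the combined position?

1

All stacks use S = {1, 5}:
G(0) = 0
G(1) = mex{0} = 1
G(2) = mex{1} = 0
G(3) = mex{0} = 1
G(4) = mex{1} = 0
G(5) = mex{0,0} = 1
G(6) = mex{1,1} = 0
G(7) = mex{0,0} = 1
G(8) = mex{1,1} = 0
G(9) = mex{0,0} = 1
G(10) = mex{1,1} = 0
G(11) = mex{0,0} = 1
G(12) = mex{1,1} = 0
G(13) = mex{0,0} = 1
G(14) = mex{1,1} = 0
G(15) = mex{0,0} = 1
G(16) = mex{1,1} = 0
G(17) = mex{0,0} = 1
G(18) = mex{1,1} = 0
G(19) = mex{0,0} = 1
G(20) = mex{1,1} = 0
G(21) = mex{0,0} = 1
G(22) = mex{1,1} = 0
G(23) = mex{0,0} = 1
G(24) = mex{1,1} = 0
G(25) = mex{0,0} = 1
Stack A: G(25) = 1.
Stack B: G(12) = 0.
Combined Grundy value = 1 ⊕ 0 = 1.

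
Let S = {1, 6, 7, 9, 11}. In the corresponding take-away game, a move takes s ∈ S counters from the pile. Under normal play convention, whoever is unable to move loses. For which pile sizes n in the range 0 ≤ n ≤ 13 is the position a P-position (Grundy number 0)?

G(0) = 0
G(1) = mex{0} = 1
G(2) = mex{1} = 0
G(3) = mex{0} = 1
G(4) = mex{1} = 0
G(5) = mex{0} = 1
G(6) = mex{1,0} = 2
G(7) = mex{2,1,0} = 3
G(8) = mex{3,0,1} = 2
G(9) = mex{2,1,0,0} = 3
G(10) = mex{3,0,1,1} = 2
G(11) = mex{2,1,0,0,0} = 3
G(12) = mex{3,2,1,1,1} = 0
G(13) = mex{0,3,2,0,0} = 1
P-positions are exactly the n with G(n) = 0.

0, 2, 4, 12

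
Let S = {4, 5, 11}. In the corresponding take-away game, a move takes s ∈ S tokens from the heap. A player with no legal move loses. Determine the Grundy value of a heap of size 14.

G(0) = 0
G(1) = mex{} = 0
G(2) = mex{} = 0
G(3) = mex{} = 0
G(4) = mex{0} = 1
G(5) = mex{0,0} = 1
G(6) = mex{0,0} = 1
G(7) = mex{0,0} = 1
G(8) = mex{1,0} = 2
G(9) = mex{1,1} = 0
G(10) = mex{1,1} = 0
G(11) = mex{1,1,0} = 2
G(12) = mex{2,1,0} = 3
G(13) = mex{0,2,0} = 1
G(14) = mex{0,0,0} = 1

1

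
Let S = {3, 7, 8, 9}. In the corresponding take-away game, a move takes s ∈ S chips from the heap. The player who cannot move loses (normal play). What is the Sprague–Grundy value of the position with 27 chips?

n :  0  1  2  3  4  5  6  7  8  9 10 11 12 13 14 15 16 17 18 19 20 21 22 23 24 25 26 27
G :  0  0  0  1  1  1  0  2  2  1  3  3  0  2  4  1  0  0  0  1  1  1  0  2  2  1  3  3

3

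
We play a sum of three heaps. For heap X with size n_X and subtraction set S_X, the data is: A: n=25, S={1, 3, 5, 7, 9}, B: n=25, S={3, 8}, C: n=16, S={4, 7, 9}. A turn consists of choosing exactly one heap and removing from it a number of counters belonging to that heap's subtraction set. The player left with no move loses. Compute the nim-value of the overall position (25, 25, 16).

0

Heap A, S = {1, 3, 5, 7, 9}:
G(0) = 0
G(1) = mex{0} = 1
G(2) = mex{1} = 0
G(3) = mex{0,0} = 1
G(4) = mex{1,1} = 0
G(5) = mex{0,0,0} = 1
G(6) = mex{1,1,1} = 0
G(7) = mex{0,0,0,0} = 1
G(8) = mex{1,1,1,1} = 0
G(9) = mex{0,0,0,0,0} = 1
G(10) = mex{1,1,1,1,1} = 0
G(11) = mex{0,0,0,0,0} = 1
G(12) = mex{1,1,1,1,1} = 0
G(13) = mex{0,0,0,0,0} = 1
G(14) = mex{1,1,1,1,1} = 0
G(15) = mex{0,0,0,0,0} = 1
G(16) = mex{1,1,1,1,1} = 0
G(17) = mex{0,0,0,0,0} = 1
G(18) = mex{1,1,1,1,1} = 0
G(19) = mex{0,0,0,0,0} = 1
G(20) = mex{1,1,1,1,1} = 0
G(21) = mex{0,0,0,0,0} = 1
G(22) = mex{1,1,1,1,1} = 0
G(23) = mex{0,0,0,0,0} = 1
G(24) = mex{1,1,1,1,1} = 0
G(25) = mex{0,0,0,0,0} = 1
G_A(25) = 1.
Heap B, S = {3, 8}:
G(0) = 0
G(1) = mex{} = 0
G(2) = mex{} = 0
G(3) = mex{0} = 1
G(4) = mex{0} = 1
G(5) = mex{0} = 1
G(6) = mex{1} = 0
G(7) = mex{1} = 0
G(8) = mex{1,0} = 2
G(9) = mex{0,0} = 1
G(10) = mex{0,0} = 1
G(11) = mex{2,1} = 0
G(12) = mex{1,1} = 0
G(13) = mex{1,1} = 0
G(14) = mex{0,0} = 1
G(15) = mex{0,0} = 1
G(16) = mex{0,2} = 1
G(17) = mex{1,1} = 0
G(18) = mex{1,1} = 0
G(19) = mex{1,0} = 2
G(20) = mex{0,0} = 1
G(21) = mex{0,0} = 1
G(22) = mex{2,1} = 0
G(23) = mex{1,1} = 0
G(24) = mex{1,1} = 0
G(25) = mex{0,0} = 1
G_B(25) = 1.
Heap C, S = {4, 7, 9}:
G(0) = 0
G(1) = mex{} = 0
G(2) = mex{} = 0
G(3) = mex{} = 0
G(4) = mex{0} = 1
G(5) = mex{0} = 1
G(6) = mex{0} = 1
G(7) = mex{0,0} = 1
G(8) = mex{1,0} = 2
G(9) = mex{1,0,0} = 2
G(10) = mex{1,0,0} = 2
G(11) = mex{1,1,0} = 2
G(12) = mex{2,1,0} = 3
G(13) = mex{2,1,1} = 0
G(14) = mex{2,1,1} = 0
G(15) = mex{2,2,1} = 0
G(16) = mex{3,2,1} = 0
G_C(16) = 0.
Combined Grundy value = 1 ⊕ 1 ⊕ 0 = 0.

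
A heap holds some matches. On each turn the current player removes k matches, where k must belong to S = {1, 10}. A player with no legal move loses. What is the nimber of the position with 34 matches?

1

G(0) = 0
G(1) = mex{0} = 1
G(2) = mex{1} = 0
G(3) = mex{0} = 1
G(4) = mex{1} = 0
G(5) = mex{0} = 1
G(6) = mex{1} = 0
G(7) = mex{0} = 1
G(8) = mex{1} = 0
G(9) = mex{0} = 1
G(10) = mex{1,0} = 2
G(11) = mex{2,1} = 0
G(12) = mex{0,0} = 1
G(13) = mex{1,1} = 0
G(14) = mex{0,0} = 1
G(15) = mex{1,1} = 0
G(16) = mex{0,0} = 1
G(17) = mex{1,1} = 0
G(18) = mex{0,0} = 1
G(19) = mex{1,1} = 0
G(20) = mex{0,2} = 1
G(21) = mex{1,0} = 2
G(22) = mex{2,1} = 0
G(23) = mex{0,0} = 1
G(24) = mex{1,1} = 0
G(25) = mex{0,0} = 1
G(26) = mex{1,1} = 0
G(27) = mex{0,0} = 1
G(28) = mex{1,1} = 0
G(29) = mex{0,0} = 1
G(30) = mex{1,1} = 0
G(31) = mex{0,2} = 1
G(32) = mex{1,0} = 2
G(33) = mex{2,1} = 0
G(34) = mex{0,0} = 1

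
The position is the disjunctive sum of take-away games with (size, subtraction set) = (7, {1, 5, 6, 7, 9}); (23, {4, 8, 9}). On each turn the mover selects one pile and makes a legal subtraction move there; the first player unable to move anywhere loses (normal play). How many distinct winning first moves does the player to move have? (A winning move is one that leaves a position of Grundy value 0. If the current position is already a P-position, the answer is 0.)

1

Pile A, S = {1, 5, 6, 7, 9}:
n : 0 1 2 3 4 5 6 7
G : 0 1 0 1 0 1 2 3
G_A(7) = 3.
Pile B, S = {4, 8, 9}:
G(0) = 0
G(1) = mex{} = 0
G(2) = mex{} = 0
G(3) = mex{} = 0
G(4) = mex{0} = 1
G(5) = mex{0} = 1
G(6) = mex{0} = 1
G(7) = mex{0} = 1
G(8) = mex{1,0} = 2
G(9) = mex{1,0,0} = 2
G(10) = mex{1,0,0} = 2
G(11) = mex{1,0,0} = 2
G(12) = mex{2,1,0} = 3
G(13) = mex{2,1,1} = 0
G(14) = mex{2,1,1} = 0
G(15) = mex{2,1,1} = 0
G(16) = mex{3,2,1} = 0
G(17) = mex{0,2,2} = 1
G(18) = mex{0,2,2} = 1
G(19) = mex{0,2,2} = 1
G(20) = mex{0,3,2} = 1
G(21) = mex{1,0,3} = 2
G(22) = mex{1,0,0} = 2
G(23) = mex{1,0,0} = 2
G_B(23) = 2.
Combined Grundy value = 3 ⊕ 2 = 1.
A winning move leaves total XOR = 0, i.e. changes one component's Grundy value g to g ⊕ X where X is the current total.
Pile A: need g' = 3⊕1 = 2. Options: 7−1→G=2, 7−5→G=0, 7−6→G=1, 7−7→G=0. Hits: 1.
Pile B: need g' = 2⊕1 = 3. Options: 23−4→G=1, 23−8→G=0, 23−9→G=0. Hits: 0.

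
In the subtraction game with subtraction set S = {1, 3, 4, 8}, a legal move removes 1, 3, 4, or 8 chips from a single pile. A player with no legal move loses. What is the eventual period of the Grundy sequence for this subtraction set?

7

n :  0  1  2  3  4  5  6  7  8  9 10 11 12 13 14 15 16
G :  0  1  0  1  2  3  2  0  1  0  1  2  3  2  0  1  0
G(n+7) = G(n) holds for n = 0,…,7 (a full window of length max(S) = 8), so the sequence is purely periodic with period 7.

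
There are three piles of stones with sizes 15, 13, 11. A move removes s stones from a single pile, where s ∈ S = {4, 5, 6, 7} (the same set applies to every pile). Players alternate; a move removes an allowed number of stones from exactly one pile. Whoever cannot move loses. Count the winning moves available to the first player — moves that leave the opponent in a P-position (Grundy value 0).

All piles use S = {4, 5, 6, 7}:
n :  0  1  2  3  4  5  6  7  8  9 10 11 12 13 14 15
G :  0  0  0  0  1  1  1  1  2  2  2  0  0  0  0  1
Pile A: G(15) = 1.
Pile B: G(13) = 0.
Pile C: G(11) = 0.
Combined Grundy value = 1 ⊕ 0 ⊕ 0 = 1.
A winning move leaves total XOR = 0, i.e. changes one component's Grundy value g to g ⊕ X where X is the current total.
Pile A: need g' = 1⊕1 = 0. Options: 15−4→G=0, 15−5→G=2, 15−6→G=2, 15−7→G=2. Hits: 1.
Pile B: need g' = 0⊕1 = 1. Options: 13−4→G=2, 13−5→G=2, 13−6→G=1, 13−7→G=1. Hits: 2.
Pile C: need g' = 0⊕1 = 1. Options: 11−4→G=1, 11−5→G=1, 11−6→G=1, 11−7→G=1. Hits: 4.

7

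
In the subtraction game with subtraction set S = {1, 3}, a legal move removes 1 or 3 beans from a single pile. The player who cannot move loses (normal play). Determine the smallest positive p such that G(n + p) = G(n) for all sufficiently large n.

G(0) = 0
G(1) = mex{0} = 1
G(2) = mex{1} = 0
G(3) = mex{0,0} = 1
G(4) = mex{1,1} = 0
G(5) = mex{0,0} = 1
G(6) = mex{1,1} = 0
G(7) = mex{0,0} = 1
G(8) = mex{1,1} = 0
G(9) = mex{0,0} = 1
G(10) = mex{1,1} = 0
G(11) = mex{0,0} = 1
G(12) = mex{1,1} = 0
G(13) = mex{0,0} = 1
G(14) = mex{1,1} = 0
G(n+2) = G(n) holds for n = 0,…,2 (a full window of length max(S) = 3), so the sequence is purely periodic with period 2.

2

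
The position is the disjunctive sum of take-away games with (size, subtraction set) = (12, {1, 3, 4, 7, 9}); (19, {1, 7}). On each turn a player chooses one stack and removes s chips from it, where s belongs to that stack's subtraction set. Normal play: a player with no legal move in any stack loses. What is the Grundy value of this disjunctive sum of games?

3

Stack A, S = {1, 3, 4, 7, 9}:
G(0) = 0
G(1) = mex{0} = 1
G(2) = mex{1} = 0
G(3) = mex{0,0} = 1
G(4) = mex{1,1,0} = 2
G(5) = mex{2,0,1} = 3
G(6) = mex{3,1,0} = 2
G(7) = mex{2,2,1,0} = 3
G(8) = mex{3,3,2,1} = 0
G(9) = mex{0,2,3,0,0} = 1
G(10) = mex{1,3,2,1,1} = 0
G(11) = mex{0,0,3,2,0} = 1
G(12) = mex{1,1,0,3,1} = 2
G_A(12) = 2.
Stack B, S = {1, 7}:
G(0) = 0
G(1) = mex{0} = 1
G(2) = mex{1} = 0
G(3) = mex{0} = 1
G(4) = mex{1} = 0
G(5) = mex{0} = 1
G(6) = mex{1} = 0
G(7) = mex{0,0} = 1
G(8) = mex{1,1} = 0
G(9) = mex{0,0} = 1
G(10) = mex{1,1} = 0
G(11) = mex{0,0} = 1
G(12) = mex{1,1} = 0
G(13) = mex{0,0} = 1
G(14) = mex{1,1} = 0
G(15) = mex{0,0} = 1
G(16) = mex{1,1} = 0
G(17) = mex{0,0} = 1
G(18) = mex{1,1} = 0
G(19) = mex{0,0} = 1
G_B(19) = 1.
Combined Grundy value = 2 ⊕ 1 = 3.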